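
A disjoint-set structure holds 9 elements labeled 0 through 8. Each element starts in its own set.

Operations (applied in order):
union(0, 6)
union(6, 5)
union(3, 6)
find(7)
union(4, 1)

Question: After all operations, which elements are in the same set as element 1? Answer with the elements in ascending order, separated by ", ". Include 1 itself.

Step 1: union(0, 6) -> merged; set of 0 now {0, 6}
Step 2: union(6, 5) -> merged; set of 6 now {0, 5, 6}
Step 3: union(3, 6) -> merged; set of 3 now {0, 3, 5, 6}
Step 4: find(7) -> no change; set of 7 is {7}
Step 5: union(4, 1) -> merged; set of 4 now {1, 4}
Component of 1: {1, 4}

Answer: 1, 4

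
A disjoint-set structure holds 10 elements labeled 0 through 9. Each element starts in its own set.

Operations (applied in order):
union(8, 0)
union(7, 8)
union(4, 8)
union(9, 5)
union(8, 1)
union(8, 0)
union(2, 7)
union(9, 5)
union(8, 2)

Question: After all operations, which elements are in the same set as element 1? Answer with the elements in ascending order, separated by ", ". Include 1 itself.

Answer: 0, 1, 2, 4, 7, 8

Derivation:
Step 1: union(8, 0) -> merged; set of 8 now {0, 8}
Step 2: union(7, 8) -> merged; set of 7 now {0, 7, 8}
Step 3: union(4, 8) -> merged; set of 4 now {0, 4, 7, 8}
Step 4: union(9, 5) -> merged; set of 9 now {5, 9}
Step 5: union(8, 1) -> merged; set of 8 now {0, 1, 4, 7, 8}
Step 6: union(8, 0) -> already same set; set of 8 now {0, 1, 4, 7, 8}
Step 7: union(2, 7) -> merged; set of 2 now {0, 1, 2, 4, 7, 8}
Step 8: union(9, 5) -> already same set; set of 9 now {5, 9}
Step 9: union(8, 2) -> already same set; set of 8 now {0, 1, 2, 4, 7, 8}
Component of 1: {0, 1, 2, 4, 7, 8}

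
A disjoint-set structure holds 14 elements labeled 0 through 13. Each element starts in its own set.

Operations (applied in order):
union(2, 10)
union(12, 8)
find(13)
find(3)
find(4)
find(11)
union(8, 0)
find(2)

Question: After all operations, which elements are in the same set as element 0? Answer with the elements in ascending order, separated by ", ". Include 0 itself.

Answer: 0, 8, 12

Derivation:
Step 1: union(2, 10) -> merged; set of 2 now {2, 10}
Step 2: union(12, 8) -> merged; set of 12 now {8, 12}
Step 3: find(13) -> no change; set of 13 is {13}
Step 4: find(3) -> no change; set of 3 is {3}
Step 5: find(4) -> no change; set of 4 is {4}
Step 6: find(11) -> no change; set of 11 is {11}
Step 7: union(8, 0) -> merged; set of 8 now {0, 8, 12}
Step 8: find(2) -> no change; set of 2 is {2, 10}
Component of 0: {0, 8, 12}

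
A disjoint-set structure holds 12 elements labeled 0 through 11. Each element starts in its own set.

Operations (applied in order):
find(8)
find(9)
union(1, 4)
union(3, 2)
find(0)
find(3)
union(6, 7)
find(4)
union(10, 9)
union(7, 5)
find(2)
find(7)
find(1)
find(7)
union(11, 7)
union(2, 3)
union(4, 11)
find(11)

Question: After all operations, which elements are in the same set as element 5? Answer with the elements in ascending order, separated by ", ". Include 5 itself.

Answer: 1, 4, 5, 6, 7, 11

Derivation:
Step 1: find(8) -> no change; set of 8 is {8}
Step 2: find(9) -> no change; set of 9 is {9}
Step 3: union(1, 4) -> merged; set of 1 now {1, 4}
Step 4: union(3, 2) -> merged; set of 3 now {2, 3}
Step 5: find(0) -> no change; set of 0 is {0}
Step 6: find(3) -> no change; set of 3 is {2, 3}
Step 7: union(6, 7) -> merged; set of 6 now {6, 7}
Step 8: find(4) -> no change; set of 4 is {1, 4}
Step 9: union(10, 9) -> merged; set of 10 now {9, 10}
Step 10: union(7, 5) -> merged; set of 7 now {5, 6, 7}
Step 11: find(2) -> no change; set of 2 is {2, 3}
Step 12: find(7) -> no change; set of 7 is {5, 6, 7}
Step 13: find(1) -> no change; set of 1 is {1, 4}
Step 14: find(7) -> no change; set of 7 is {5, 6, 7}
Step 15: union(11, 7) -> merged; set of 11 now {5, 6, 7, 11}
Step 16: union(2, 3) -> already same set; set of 2 now {2, 3}
Step 17: union(4, 11) -> merged; set of 4 now {1, 4, 5, 6, 7, 11}
Step 18: find(11) -> no change; set of 11 is {1, 4, 5, 6, 7, 11}
Component of 5: {1, 4, 5, 6, 7, 11}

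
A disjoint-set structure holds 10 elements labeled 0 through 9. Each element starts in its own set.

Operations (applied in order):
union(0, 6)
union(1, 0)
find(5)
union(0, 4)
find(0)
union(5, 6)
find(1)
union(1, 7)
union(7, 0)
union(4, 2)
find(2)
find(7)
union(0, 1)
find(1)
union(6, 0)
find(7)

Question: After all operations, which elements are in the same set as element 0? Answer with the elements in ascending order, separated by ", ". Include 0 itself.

Step 1: union(0, 6) -> merged; set of 0 now {0, 6}
Step 2: union(1, 0) -> merged; set of 1 now {0, 1, 6}
Step 3: find(5) -> no change; set of 5 is {5}
Step 4: union(0, 4) -> merged; set of 0 now {0, 1, 4, 6}
Step 5: find(0) -> no change; set of 0 is {0, 1, 4, 6}
Step 6: union(5, 6) -> merged; set of 5 now {0, 1, 4, 5, 6}
Step 7: find(1) -> no change; set of 1 is {0, 1, 4, 5, 6}
Step 8: union(1, 7) -> merged; set of 1 now {0, 1, 4, 5, 6, 7}
Step 9: union(7, 0) -> already same set; set of 7 now {0, 1, 4, 5, 6, 7}
Step 10: union(4, 2) -> merged; set of 4 now {0, 1, 2, 4, 5, 6, 7}
Step 11: find(2) -> no change; set of 2 is {0, 1, 2, 4, 5, 6, 7}
Step 12: find(7) -> no change; set of 7 is {0, 1, 2, 4, 5, 6, 7}
Step 13: union(0, 1) -> already same set; set of 0 now {0, 1, 2, 4, 5, 6, 7}
Step 14: find(1) -> no change; set of 1 is {0, 1, 2, 4, 5, 6, 7}
Step 15: union(6, 0) -> already same set; set of 6 now {0, 1, 2, 4, 5, 6, 7}
Step 16: find(7) -> no change; set of 7 is {0, 1, 2, 4, 5, 6, 7}
Component of 0: {0, 1, 2, 4, 5, 6, 7}

Answer: 0, 1, 2, 4, 5, 6, 7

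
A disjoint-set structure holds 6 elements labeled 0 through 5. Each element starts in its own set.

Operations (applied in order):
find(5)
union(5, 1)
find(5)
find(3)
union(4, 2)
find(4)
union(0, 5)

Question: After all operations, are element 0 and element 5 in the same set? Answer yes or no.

Answer: yes

Derivation:
Step 1: find(5) -> no change; set of 5 is {5}
Step 2: union(5, 1) -> merged; set of 5 now {1, 5}
Step 3: find(5) -> no change; set of 5 is {1, 5}
Step 4: find(3) -> no change; set of 3 is {3}
Step 5: union(4, 2) -> merged; set of 4 now {2, 4}
Step 6: find(4) -> no change; set of 4 is {2, 4}
Step 7: union(0, 5) -> merged; set of 0 now {0, 1, 5}
Set of 0: {0, 1, 5}; 5 is a member.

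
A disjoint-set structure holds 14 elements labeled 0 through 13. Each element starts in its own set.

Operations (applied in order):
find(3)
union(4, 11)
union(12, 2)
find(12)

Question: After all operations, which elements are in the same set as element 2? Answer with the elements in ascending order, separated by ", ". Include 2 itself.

Step 1: find(3) -> no change; set of 3 is {3}
Step 2: union(4, 11) -> merged; set of 4 now {4, 11}
Step 3: union(12, 2) -> merged; set of 12 now {2, 12}
Step 4: find(12) -> no change; set of 12 is {2, 12}
Component of 2: {2, 12}

Answer: 2, 12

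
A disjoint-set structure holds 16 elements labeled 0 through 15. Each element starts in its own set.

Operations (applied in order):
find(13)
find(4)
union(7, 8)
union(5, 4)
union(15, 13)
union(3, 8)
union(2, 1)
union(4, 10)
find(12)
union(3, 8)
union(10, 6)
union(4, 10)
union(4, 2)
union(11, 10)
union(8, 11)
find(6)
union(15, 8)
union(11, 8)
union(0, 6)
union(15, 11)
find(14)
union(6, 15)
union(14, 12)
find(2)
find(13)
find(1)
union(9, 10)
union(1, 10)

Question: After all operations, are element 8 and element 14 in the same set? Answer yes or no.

Answer: no

Derivation:
Step 1: find(13) -> no change; set of 13 is {13}
Step 2: find(4) -> no change; set of 4 is {4}
Step 3: union(7, 8) -> merged; set of 7 now {7, 8}
Step 4: union(5, 4) -> merged; set of 5 now {4, 5}
Step 5: union(15, 13) -> merged; set of 15 now {13, 15}
Step 6: union(3, 8) -> merged; set of 3 now {3, 7, 8}
Step 7: union(2, 1) -> merged; set of 2 now {1, 2}
Step 8: union(4, 10) -> merged; set of 4 now {4, 5, 10}
Step 9: find(12) -> no change; set of 12 is {12}
Step 10: union(3, 8) -> already same set; set of 3 now {3, 7, 8}
Step 11: union(10, 6) -> merged; set of 10 now {4, 5, 6, 10}
Step 12: union(4, 10) -> already same set; set of 4 now {4, 5, 6, 10}
Step 13: union(4, 2) -> merged; set of 4 now {1, 2, 4, 5, 6, 10}
Step 14: union(11, 10) -> merged; set of 11 now {1, 2, 4, 5, 6, 10, 11}
Step 15: union(8, 11) -> merged; set of 8 now {1, 2, 3, 4, 5, 6, 7, 8, 10, 11}
Step 16: find(6) -> no change; set of 6 is {1, 2, 3, 4, 5, 6, 7, 8, 10, 11}
Step 17: union(15, 8) -> merged; set of 15 now {1, 2, 3, 4, 5, 6, 7, 8, 10, 11, 13, 15}
Step 18: union(11, 8) -> already same set; set of 11 now {1, 2, 3, 4, 5, 6, 7, 8, 10, 11, 13, 15}
Step 19: union(0, 6) -> merged; set of 0 now {0, 1, 2, 3, 4, 5, 6, 7, 8, 10, 11, 13, 15}
Step 20: union(15, 11) -> already same set; set of 15 now {0, 1, 2, 3, 4, 5, 6, 7, 8, 10, 11, 13, 15}
Step 21: find(14) -> no change; set of 14 is {14}
Step 22: union(6, 15) -> already same set; set of 6 now {0, 1, 2, 3, 4, 5, 6, 7, 8, 10, 11, 13, 15}
Step 23: union(14, 12) -> merged; set of 14 now {12, 14}
Step 24: find(2) -> no change; set of 2 is {0, 1, 2, 3, 4, 5, 6, 7, 8, 10, 11, 13, 15}
Step 25: find(13) -> no change; set of 13 is {0, 1, 2, 3, 4, 5, 6, 7, 8, 10, 11, 13, 15}
Step 26: find(1) -> no change; set of 1 is {0, 1, 2, 3, 4, 5, 6, 7, 8, 10, 11, 13, 15}
Step 27: union(9, 10) -> merged; set of 9 now {0, 1, 2, 3, 4, 5, 6, 7, 8, 9, 10, 11, 13, 15}
Step 28: union(1, 10) -> already same set; set of 1 now {0, 1, 2, 3, 4, 5, 6, 7, 8, 9, 10, 11, 13, 15}
Set of 8: {0, 1, 2, 3, 4, 5, 6, 7, 8, 9, 10, 11, 13, 15}; 14 is not a member.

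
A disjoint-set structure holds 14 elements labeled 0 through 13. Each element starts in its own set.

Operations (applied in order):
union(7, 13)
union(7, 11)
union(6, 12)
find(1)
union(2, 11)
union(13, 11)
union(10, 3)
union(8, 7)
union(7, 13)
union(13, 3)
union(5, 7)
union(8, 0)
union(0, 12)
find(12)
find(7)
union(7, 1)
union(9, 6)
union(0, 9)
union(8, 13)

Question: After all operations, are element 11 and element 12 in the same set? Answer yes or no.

Step 1: union(7, 13) -> merged; set of 7 now {7, 13}
Step 2: union(7, 11) -> merged; set of 7 now {7, 11, 13}
Step 3: union(6, 12) -> merged; set of 6 now {6, 12}
Step 4: find(1) -> no change; set of 1 is {1}
Step 5: union(2, 11) -> merged; set of 2 now {2, 7, 11, 13}
Step 6: union(13, 11) -> already same set; set of 13 now {2, 7, 11, 13}
Step 7: union(10, 3) -> merged; set of 10 now {3, 10}
Step 8: union(8, 7) -> merged; set of 8 now {2, 7, 8, 11, 13}
Step 9: union(7, 13) -> already same set; set of 7 now {2, 7, 8, 11, 13}
Step 10: union(13, 3) -> merged; set of 13 now {2, 3, 7, 8, 10, 11, 13}
Step 11: union(5, 7) -> merged; set of 5 now {2, 3, 5, 7, 8, 10, 11, 13}
Step 12: union(8, 0) -> merged; set of 8 now {0, 2, 3, 5, 7, 8, 10, 11, 13}
Step 13: union(0, 12) -> merged; set of 0 now {0, 2, 3, 5, 6, 7, 8, 10, 11, 12, 13}
Step 14: find(12) -> no change; set of 12 is {0, 2, 3, 5, 6, 7, 8, 10, 11, 12, 13}
Step 15: find(7) -> no change; set of 7 is {0, 2, 3, 5, 6, 7, 8, 10, 11, 12, 13}
Step 16: union(7, 1) -> merged; set of 7 now {0, 1, 2, 3, 5, 6, 7, 8, 10, 11, 12, 13}
Step 17: union(9, 6) -> merged; set of 9 now {0, 1, 2, 3, 5, 6, 7, 8, 9, 10, 11, 12, 13}
Step 18: union(0, 9) -> already same set; set of 0 now {0, 1, 2, 3, 5, 6, 7, 8, 9, 10, 11, 12, 13}
Step 19: union(8, 13) -> already same set; set of 8 now {0, 1, 2, 3, 5, 6, 7, 8, 9, 10, 11, 12, 13}
Set of 11: {0, 1, 2, 3, 5, 6, 7, 8, 9, 10, 11, 12, 13}; 12 is a member.

Answer: yes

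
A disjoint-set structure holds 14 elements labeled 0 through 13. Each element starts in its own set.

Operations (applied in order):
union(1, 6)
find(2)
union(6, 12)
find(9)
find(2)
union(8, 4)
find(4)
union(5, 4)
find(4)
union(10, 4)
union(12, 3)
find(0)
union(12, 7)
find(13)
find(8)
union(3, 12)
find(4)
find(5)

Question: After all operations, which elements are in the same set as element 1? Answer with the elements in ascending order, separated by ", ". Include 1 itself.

Answer: 1, 3, 6, 7, 12

Derivation:
Step 1: union(1, 6) -> merged; set of 1 now {1, 6}
Step 2: find(2) -> no change; set of 2 is {2}
Step 3: union(6, 12) -> merged; set of 6 now {1, 6, 12}
Step 4: find(9) -> no change; set of 9 is {9}
Step 5: find(2) -> no change; set of 2 is {2}
Step 6: union(8, 4) -> merged; set of 8 now {4, 8}
Step 7: find(4) -> no change; set of 4 is {4, 8}
Step 8: union(5, 4) -> merged; set of 5 now {4, 5, 8}
Step 9: find(4) -> no change; set of 4 is {4, 5, 8}
Step 10: union(10, 4) -> merged; set of 10 now {4, 5, 8, 10}
Step 11: union(12, 3) -> merged; set of 12 now {1, 3, 6, 12}
Step 12: find(0) -> no change; set of 0 is {0}
Step 13: union(12, 7) -> merged; set of 12 now {1, 3, 6, 7, 12}
Step 14: find(13) -> no change; set of 13 is {13}
Step 15: find(8) -> no change; set of 8 is {4, 5, 8, 10}
Step 16: union(3, 12) -> already same set; set of 3 now {1, 3, 6, 7, 12}
Step 17: find(4) -> no change; set of 4 is {4, 5, 8, 10}
Step 18: find(5) -> no change; set of 5 is {4, 5, 8, 10}
Component of 1: {1, 3, 6, 7, 12}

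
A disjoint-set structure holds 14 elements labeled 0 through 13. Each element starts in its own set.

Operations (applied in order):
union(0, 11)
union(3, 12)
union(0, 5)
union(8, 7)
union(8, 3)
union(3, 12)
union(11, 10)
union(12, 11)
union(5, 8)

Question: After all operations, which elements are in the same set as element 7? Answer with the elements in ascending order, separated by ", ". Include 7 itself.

Step 1: union(0, 11) -> merged; set of 0 now {0, 11}
Step 2: union(3, 12) -> merged; set of 3 now {3, 12}
Step 3: union(0, 5) -> merged; set of 0 now {0, 5, 11}
Step 4: union(8, 7) -> merged; set of 8 now {7, 8}
Step 5: union(8, 3) -> merged; set of 8 now {3, 7, 8, 12}
Step 6: union(3, 12) -> already same set; set of 3 now {3, 7, 8, 12}
Step 7: union(11, 10) -> merged; set of 11 now {0, 5, 10, 11}
Step 8: union(12, 11) -> merged; set of 12 now {0, 3, 5, 7, 8, 10, 11, 12}
Step 9: union(5, 8) -> already same set; set of 5 now {0, 3, 5, 7, 8, 10, 11, 12}
Component of 7: {0, 3, 5, 7, 8, 10, 11, 12}

Answer: 0, 3, 5, 7, 8, 10, 11, 12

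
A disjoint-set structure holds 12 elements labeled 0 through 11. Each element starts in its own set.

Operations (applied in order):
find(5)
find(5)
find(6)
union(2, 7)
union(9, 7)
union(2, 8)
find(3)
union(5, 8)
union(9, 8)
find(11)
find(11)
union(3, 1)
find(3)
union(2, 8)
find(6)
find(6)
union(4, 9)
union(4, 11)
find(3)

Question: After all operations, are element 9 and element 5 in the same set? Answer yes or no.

Answer: yes

Derivation:
Step 1: find(5) -> no change; set of 5 is {5}
Step 2: find(5) -> no change; set of 5 is {5}
Step 3: find(6) -> no change; set of 6 is {6}
Step 4: union(2, 7) -> merged; set of 2 now {2, 7}
Step 5: union(9, 7) -> merged; set of 9 now {2, 7, 9}
Step 6: union(2, 8) -> merged; set of 2 now {2, 7, 8, 9}
Step 7: find(3) -> no change; set of 3 is {3}
Step 8: union(5, 8) -> merged; set of 5 now {2, 5, 7, 8, 9}
Step 9: union(9, 8) -> already same set; set of 9 now {2, 5, 7, 8, 9}
Step 10: find(11) -> no change; set of 11 is {11}
Step 11: find(11) -> no change; set of 11 is {11}
Step 12: union(3, 1) -> merged; set of 3 now {1, 3}
Step 13: find(3) -> no change; set of 3 is {1, 3}
Step 14: union(2, 8) -> already same set; set of 2 now {2, 5, 7, 8, 9}
Step 15: find(6) -> no change; set of 6 is {6}
Step 16: find(6) -> no change; set of 6 is {6}
Step 17: union(4, 9) -> merged; set of 4 now {2, 4, 5, 7, 8, 9}
Step 18: union(4, 11) -> merged; set of 4 now {2, 4, 5, 7, 8, 9, 11}
Step 19: find(3) -> no change; set of 3 is {1, 3}
Set of 9: {2, 4, 5, 7, 8, 9, 11}; 5 is a member.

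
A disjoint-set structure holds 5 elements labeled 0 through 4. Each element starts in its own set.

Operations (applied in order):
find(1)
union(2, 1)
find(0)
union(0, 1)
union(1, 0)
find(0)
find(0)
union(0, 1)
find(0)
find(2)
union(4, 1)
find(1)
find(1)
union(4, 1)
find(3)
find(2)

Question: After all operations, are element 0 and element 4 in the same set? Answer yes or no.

Step 1: find(1) -> no change; set of 1 is {1}
Step 2: union(2, 1) -> merged; set of 2 now {1, 2}
Step 3: find(0) -> no change; set of 0 is {0}
Step 4: union(0, 1) -> merged; set of 0 now {0, 1, 2}
Step 5: union(1, 0) -> already same set; set of 1 now {0, 1, 2}
Step 6: find(0) -> no change; set of 0 is {0, 1, 2}
Step 7: find(0) -> no change; set of 0 is {0, 1, 2}
Step 8: union(0, 1) -> already same set; set of 0 now {0, 1, 2}
Step 9: find(0) -> no change; set of 0 is {0, 1, 2}
Step 10: find(2) -> no change; set of 2 is {0, 1, 2}
Step 11: union(4, 1) -> merged; set of 4 now {0, 1, 2, 4}
Step 12: find(1) -> no change; set of 1 is {0, 1, 2, 4}
Step 13: find(1) -> no change; set of 1 is {0, 1, 2, 4}
Step 14: union(4, 1) -> already same set; set of 4 now {0, 1, 2, 4}
Step 15: find(3) -> no change; set of 3 is {3}
Step 16: find(2) -> no change; set of 2 is {0, 1, 2, 4}
Set of 0: {0, 1, 2, 4}; 4 is a member.

Answer: yes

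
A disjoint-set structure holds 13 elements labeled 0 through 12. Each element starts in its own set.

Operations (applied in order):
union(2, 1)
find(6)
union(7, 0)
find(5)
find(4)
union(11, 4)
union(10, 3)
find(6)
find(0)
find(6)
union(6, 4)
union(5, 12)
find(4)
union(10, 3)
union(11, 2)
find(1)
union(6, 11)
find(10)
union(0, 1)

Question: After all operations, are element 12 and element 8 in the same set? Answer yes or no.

Answer: no

Derivation:
Step 1: union(2, 1) -> merged; set of 2 now {1, 2}
Step 2: find(6) -> no change; set of 6 is {6}
Step 3: union(7, 0) -> merged; set of 7 now {0, 7}
Step 4: find(5) -> no change; set of 5 is {5}
Step 5: find(4) -> no change; set of 4 is {4}
Step 6: union(11, 4) -> merged; set of 11 now {4, 11}
Step 7: union(10, 3) -> merged; set of 10 now {3, 10}
Step 8: find(6) -> no change; set of 6 is {6}
Step 9: find(0) -> no change; set of 0 is {0, 7}
Step 10: find(6) -> no change; set of 6 is {6}
Step 11: union(6, 4) -> merged; set of 6 now {4, 6, 11}
Step 12: union(5, 12) -> merged; set of 5 now {5, 12}
Step 13: find(4) -> no change; set of 4 is {4, 6, 11}
Step 14: union(10, 3) -> already same set; set of 10 now {3, 10}
Step 15: union(11, 2) -> merged; set of 11 now {1, 2, 4, 6, 11}
Step 16: find(1) -> no change; set of 1 is {1, 2, 4, 6, 11}
Step 17: union(6, 11) -> already same set; set of 6 now {1, 2, 4, 6, 11}
Step 18: find(10) -> no change; set of 10 is {3, 10}
Step 19: union(0, 1) -> merged; set of 0 now {0, 1, 2, 4, 6, 7, 11}
Set of 12: {5, 12}; 8 is not a member.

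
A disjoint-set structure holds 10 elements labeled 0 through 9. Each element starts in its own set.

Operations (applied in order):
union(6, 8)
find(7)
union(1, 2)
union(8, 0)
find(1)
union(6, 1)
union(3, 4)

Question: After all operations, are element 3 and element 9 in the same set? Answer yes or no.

Step 1: union(6, 8) -> merged; set of 6 now {6, 8}
Step 2: find(7) -> no change; set of 7 is {7}
Step 3: union(1, 2) -> merged; set of 1 now {1, 2}
Step 4: union(8, 0) -> merged; set of 8 now {0, 6, 8}
Step 5: find(1) -> no change; set of 1 is {1, 2}
Step 6: union(6, 1) -> merged; set of 6 now {0, 1, 2, 6, 8}
Step 7: union(3, 4) -> merged; set of 3 now {3, 4}
Set of 3: {3, 4}; 9 is not a member.

Answer: no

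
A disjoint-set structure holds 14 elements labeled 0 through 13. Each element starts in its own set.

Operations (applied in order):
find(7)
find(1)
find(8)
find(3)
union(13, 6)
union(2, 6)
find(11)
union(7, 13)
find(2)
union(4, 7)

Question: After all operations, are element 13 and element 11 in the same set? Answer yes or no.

Step 1: find(7) -> no change; set of 7 is {7}
Step 2: find(1) -> no change; set of 1 is {1}
Step 3: find(8) -> no change; set of 8 is {8}
Step 4: find(3) -> no change; set of 3 is {3}
Step 5: union(13, 6) -> merged; set of 13 now {6, 13}
Step 6: union(2, 6) -> merged; set of 2 now {2, 6, 13}
Step 7: find(11) -> no change; set of 11 is {11}
Step 8: union(7, 13) -> merged; set of 7 now {2, 6, 7, 13}
Step 9: find(2) -> no change; set of 2 is {2, 6, 7, 13}
Step 10: union(4, 7) -> merged; set of 4 now {2, 4, 6, 7, 13}
Set of 13: {2, 4, 6, 7, 13}; 11 is not a member.

Answer: no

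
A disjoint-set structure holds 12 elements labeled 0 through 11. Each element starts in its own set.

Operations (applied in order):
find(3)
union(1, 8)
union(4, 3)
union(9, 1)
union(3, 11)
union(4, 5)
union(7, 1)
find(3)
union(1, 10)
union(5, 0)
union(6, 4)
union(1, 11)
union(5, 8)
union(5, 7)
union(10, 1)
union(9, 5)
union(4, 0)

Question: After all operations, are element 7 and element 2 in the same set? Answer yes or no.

Step 1: find(3) -> no change; set of 3 is {3}
Step 2: union(1, 8) -> merged; set of 1 now {1, 8}
Step 3: union(4, 3) -> merged; set of 4 now {3, 4}
Step 4: union(9, 1) -> merged; set of 9 now {1, 8, 9}
Step 5: union(3, 11) -> merged; set of 3 now {3, 4, 11}
Step 6: union(4, 5) -> merged; set of 4 now {3, 4, 5, 11}
Step 7: union(7, 1) -> merged; set of 7 now {1, 7, 8, 9}
Step 8: find(3) -> no change; set of 3 is {3, 4, 5, 11}
Step 9: union(1, 10) -> merged; set of 1 now {1, 7, 8, 9, 10}
Step 10: union(5, 0) -> merged; set of 5 now {0, 3, 4, 5, 11}
Step 11: union(6, 4) -> merged; set of 6 now {0, 3, 4, 5, 6, 11}
Step 12: union(1, 11) -> merged; set of 1 now {0, 1, 3, 4, 5, 6, 7, 8, 9, 10, 11}
Step 13: union(5, 8) -> already same set; set of 5 now {0, 1, 3, 4, 5, 6, 7, 8, 9, 10, 11}
Step 14: union(5, 7) -> already same set; set of 5 now {0, 1, 3, 4, 5, 6, 7, 8, 9, 10, 11}
Step 15: union(10, 1) -> already same set; set of 10 now {0, 1, 3, 4, 5, 6, 7, 8, 9, 10, 11}
Step 16: union(9, 5) -> already same set; set of 9 now {0, 1, 3, 4, 5, 6, 7, 8, 9, 10, 11}
Step 17: union(4, 0) -> already same set; set of 4 now {0, 1, 3, 4, 5, 6, 7, 8, 9, 10, 11}
Set of 7: {0, 1, 3, 4, 5, 6, 7, 8, 9, 10, 11}; 2 is not a member.

Answer: no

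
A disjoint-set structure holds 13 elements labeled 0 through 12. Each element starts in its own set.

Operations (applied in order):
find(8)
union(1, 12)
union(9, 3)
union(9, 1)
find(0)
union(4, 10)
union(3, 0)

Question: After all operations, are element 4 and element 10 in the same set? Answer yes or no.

Answer: yes

Derivation:
Step 1: find(8) -> no change; set of 8 is {8}
Step 2: union(1, 12) -> merged; set of 1 now {1, 12}
Step 3: union(9, 3) -> merged; set of 9 now {3, 9}
Step 4: union(9, 1) -> merged; set of 9 now {1, 3, 9, 12}
Step 5: find(0) -> no change; set of 0 is {0}
Step 6: union(4, 10) -> merged; set of 4 now {4, 10}
Step 7: union(3, 0) -> merged; set of 3 now {0, 1, 3, 9, 12}
Set of 4: {4, 10}; 10 is a member.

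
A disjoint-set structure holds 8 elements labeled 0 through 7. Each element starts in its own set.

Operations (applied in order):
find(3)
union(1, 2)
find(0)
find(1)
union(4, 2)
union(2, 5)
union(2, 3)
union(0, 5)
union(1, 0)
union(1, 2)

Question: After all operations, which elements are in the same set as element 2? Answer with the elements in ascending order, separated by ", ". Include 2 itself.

Step 1: find(3) -> no change; set of 3 is {3}
Step 2: union(1, 2) -> merged; set of 1 now {1, 2}
Step 3: find(0) -> no change; set of 0 is {0}
Step 4: find(1) -> no change; set of 1 is {1, 2}
Step 5: union(4, 2) -> merged; set of 4 now {1, 2, 4}
Step 6: union(2, 5) -> merged; set of 2 now {1, 2, 4, 5}
Step 7: union(2, 3) -> merged; set of 2 now {1, 2, 3, 4, 5}
Step 8: union(0, 5) -> merged; set of 0 now {0, 1, 2, 3, 4, 5}
Step 9: union(1, 0) -> already same set; set of 1 now {0, 1, 2, 3, 4, 5}
Step 10: union(1, 2) -> already same set; set of 1 now {0, 1, 2, 3, 4, 5}
Component of 2: {0, 1, 2, 3, 4, 5}

Answer: 0, 1, 2, 3, 4, 5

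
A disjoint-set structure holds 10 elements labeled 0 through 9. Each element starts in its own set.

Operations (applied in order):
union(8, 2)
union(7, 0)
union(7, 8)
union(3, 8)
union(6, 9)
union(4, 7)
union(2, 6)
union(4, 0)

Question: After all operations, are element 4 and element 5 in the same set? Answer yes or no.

Answer: no

Derivation:
Step 1: union(8, 2) -> merged; set of 8 now {2, 8}
Step 2: union(7, 0) -> merged; set of 7 now {0, 7}
Step 3: union(7, 8) -> merged; set of 7 now {0, 2, 7, 8}
Step 4: union(3, 8) -> merged; set of 3 now {0, 2, 3, 7, 8}
Step 5: union(6, 9) -> merged; set of 6 now {6, 9}
Step 6: union(4, 7) -> merged; set of 4 now {0, 2, 3, 4, 7, 8}
Step 7: union(2, 6) -> merged; set of 2 now {0, 2, 3, 4, 6, 7, 8, 9}
Step 8: union(4, 0) -> already same set; set of 4 now {0, 2, 3, 4, 6, 7, 8, 9}
Set of 4: {0, 2, 3, 4, 6, 7, 8, 9}; 5 is not a member.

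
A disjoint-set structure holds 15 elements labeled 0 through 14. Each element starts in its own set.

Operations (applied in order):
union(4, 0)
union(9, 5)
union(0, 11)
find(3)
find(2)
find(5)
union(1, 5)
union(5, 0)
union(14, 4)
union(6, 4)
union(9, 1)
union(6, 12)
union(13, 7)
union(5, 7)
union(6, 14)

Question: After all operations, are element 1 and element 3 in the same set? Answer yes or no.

Answer: no

Derivation:
Step 1: union(4, 0) -> merged; set of 4 now {0, 4}
Step 2: union(9, 5) -> merged; set of 9 now {5, 9}
Step 3: union(0, 11) -> merged; set of 0 now {0, 4, 11}
Step 4: find(3) -> no change; set of 3 is {3}
Step 5: find(2) -> no change; set of 2 is {2}
Step 6: find(5) -> no change; set of 5 is {5, 9}
Step 7: union(1, 5) -> merged; set of 1 now {1, 5, 9}
Step 8: union(5, 0) -> merged; set of 5 now {0, 1, 4, 5, 9, 11}
Step 9: union(14, 4) -> merged; set of 14 now {0, 1, 4, 5, 9, 11, 14}
Step 10: union(6, 4) -> merged; set of 6 now {0, 1, 4, 5, 6, 9, 11, 14}
Step 11: union(9, 1) -> already same set; set of 9 now {0, 1, 4, 5, 6, 9, 11, 14}
Step 12: union(6, 12) -> merged; set of 6 now {0, 1, 4, 5, 6, 9, 11, 12, 14}
Step 13: union(13, 7) -> merged; set of 13 now {7, 13}
Step 14: union(5, 7) -> merged; set of 5 now {0, 1, 4, 5, 6, 7, 9, 11, 12, 13, 14}
Step 15: union(6, 14) -> already same set; set of 6 now {0, 1, 4, 5, 6, 7, 9, 11, 12, 13, 14}
Set of 1: {0, 1, 4, 5, 6, 7, 9, 11, 12, 13, 14}; 3 is not a member.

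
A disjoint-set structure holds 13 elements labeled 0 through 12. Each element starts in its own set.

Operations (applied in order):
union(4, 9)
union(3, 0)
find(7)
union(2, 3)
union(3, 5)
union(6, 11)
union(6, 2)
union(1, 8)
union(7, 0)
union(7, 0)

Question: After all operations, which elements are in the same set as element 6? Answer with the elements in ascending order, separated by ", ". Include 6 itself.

Step 1: union(4, 9) -> merged; set of 4 now {4, 9}
Step 2: union(3, 0) -> merged; set of 3 now {0, 3}
Step 3: find(7) -> no change; set of 7 is {7}
Step 4: union(2, 3) -> merged; set of 2 now {0, 2, 3}
Step 5: union(3, 5) -> merged; set of 3 now {0, 2, 3, 5}
Step 6: union(6, 11) -> merged; set of 6 now {6, 11}
Step 7: union(6, 2) -> merged; set of 6 now {0, 2, 3, 5, 6, 11}
Step 8: union(1, 8) -> merged; set of 1 now {1, 8}
Step 9: union(7, 0) -> merged; set of 7 now {0, 2, 3, 5, 6, 7, 11}
Step 10: union(7, 0) -> already same set; set of 7 now {0, 2, 3, 5, 6, 7, 11}
Component of 6: {0, 2, 3, 5, 6, 7, 11}

Answer: 0, 2, 3, 5, 6, 7, 11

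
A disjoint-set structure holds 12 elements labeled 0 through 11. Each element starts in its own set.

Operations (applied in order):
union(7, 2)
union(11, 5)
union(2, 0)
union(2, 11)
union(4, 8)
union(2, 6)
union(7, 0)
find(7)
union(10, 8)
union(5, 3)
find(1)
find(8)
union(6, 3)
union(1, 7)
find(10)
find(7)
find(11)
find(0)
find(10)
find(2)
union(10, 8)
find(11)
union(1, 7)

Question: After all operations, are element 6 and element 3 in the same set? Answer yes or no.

Step 1: union(7, 2) -> merged; set of 7 now {2, 7}
Step 2: union(11, 5) -> merged; set of 11 now {5, 11}
Step 3: union(2, 0) -> merged; set of 2 now {0, 2, 7}
Step 4: union(2, 11) -> merged; set of 2 now {0, 2, 5, 7, 11}
Step 5: union(4, 8) -> merged; set of 4 now {4, 8}
Step 6: union(2, 6) -> merged; set of 2 now {0, 2, 5, 6, 7, 11}
Step 7: union(7, 0) -> already same set; set of 7 now {0, 2, 5, 6, 7, 11}
Step 8: find(7) -> no change; set of 7 is {0, 2, 5, 6, 7, 11}
Step 9: union(10, 8) -> merged; set of 10 now {4, 8, 10}
Step 10: union(5, 3) -> merged; set of 5 now {0, 2, 3, 5, 6, 7, 11}
Step 11: find(1) -> no change; set of 1 is {1}
Step 12: find(8) -> no change; set of 8 is {4, 8, 10}
Step 13: union(6, 3) -> already same set; set of 6 now {0, 2, 3, 5, 6, 7, 11}
Step 14: union(1, 7) -> merged; set of 1 now {0, 1, 2, 3, 5, 6, 7, 11}
Step 15: find(10) -> no change; set of 10 is {4, 8, 10}
Step 16: find(7) -> no change; set of 7 is {0, 1, 2, 3, 5, 6, 7, 11}
Step 17: find(11) -> no change; set of 11 is {0, 1, 2, 3, 5, 6, 7, 11}
Step 18: find(0) -> no change; set of 0 is {0, 1, 2, 3, 5, 6, 7, 11}
Step 19: find(10) -> no change; set of 10 is {4, 8, 10}
Step 20: find(2) -> no change; set of 2 is {0, 1, 2, 3, 5, 6, 7, 11}
Step 21: union(10, 8) -> already same set; set of 10 now {4, 8, 10}
Step 22: find(11) -> no change; set of 11 is {0, 1, 2, 3, 5, 6, 7, 11}
Step 23: union(1, 7) -> already same set; set of 1 now {0, 1, 2, 3, 5, 6, 7, 11}
Set of 6: {0, 1, 2, 3, 5, 6, 7, 11}; 3 is a member.

Answer: yes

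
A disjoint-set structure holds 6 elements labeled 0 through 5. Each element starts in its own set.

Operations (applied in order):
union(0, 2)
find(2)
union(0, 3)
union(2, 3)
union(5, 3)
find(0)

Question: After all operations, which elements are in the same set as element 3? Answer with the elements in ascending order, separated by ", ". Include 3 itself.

Answer: 0, 2, 3, 5

Derivation:
Step 1: union(0, 2) -> merged; set of 0 now {0, 2}
Step 2: find(2) -> no change; set of 2 is {0, 2}
Step 3: union(0, 3) -> merged; set of 0 now {0, 2, 3}
Step 4: union(2, 3) -> already same set; set of 2 now {0, 2, 3}
Step 5: union(5, 3) -> merged; set of 5 now {0, 2, 3, 5}
Step 6: find(0) -> no change; set of 0 is {0, 2, 3, 5}
Component of 3: {0, 2, 3, 5}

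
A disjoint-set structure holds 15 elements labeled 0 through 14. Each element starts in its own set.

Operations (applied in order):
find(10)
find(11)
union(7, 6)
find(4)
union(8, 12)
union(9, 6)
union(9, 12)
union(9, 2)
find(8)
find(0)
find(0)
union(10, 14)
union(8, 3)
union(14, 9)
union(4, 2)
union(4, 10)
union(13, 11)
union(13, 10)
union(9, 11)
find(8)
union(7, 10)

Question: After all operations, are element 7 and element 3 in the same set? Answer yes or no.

Step 1: find(10) -> no change; set of 10 is {10}
Step 2: find(11) -> no change; set of 11 is {11}
Step 3: union(7, 6) -> merged; set of 7 now {6, 7}
Step 4: find(4) -> no change; set of 4 is {4}
Step 5: union(8, 12) -> merged; set of 8 now {8, 12}
Step 6: union(9, 6) -> merged; set of 9 now {6, 7, 9}
Step 7: union(9, 12) -> merged; set of 9 now {6, 7, 8, 9, 12}
Step 8: union(9, 2) -> merged; set of 9 now {2, 6, 7, 8, 9, 12}
Step 9: find(8) -> no change; set of 8 is {2, 6, 7, 8, 9, 12}
Step 10: find(0) -> no change; set of 0 is {0}
Step 11: find(0) -> no change; set of 0 is {0}
Step 12: union(10, 14) -> merged; set of 10 now {10, 14}
Step 13: union(8, 3) -> merged; set of 8 now {2, 3, 6, 7, 8, 9, 12}
Step 14: union(14, 9) -> merged; set of 14 now {2, 3, 6, 7, 8, 9, 10, 12, 14}
Step 15: union(4, 2) -> merged; set of 4 now {2, 3, 4, 6, 7, 8, 9, 10, 12, 14}
Step 16: union(4, 10) -> already same set; set of 4 now {2, 3, 4, 6, 7, 8, 9, 10, 12, 14}
Step 17: union(13, 11) -> merged; set of 13 now {11, 13}
Step 18: union(13, 10) -> merged; set of 13 now {2, 3, 4, 6, 7, 8, 9, 10, 11, 12, 13, 14}
Step 19: union(9, 11) -> already same set; set of 9 now {2, 3, 4, 6, 7, 8, 9, 10, 11, 12, 13, 14}
Step 20: find(8) -> no change; set of 8 is {2, 3, 4, 6, 7, 8, 9, 10, 11, 12, 13, 14}
Step 21: union(7, 10) -> already same set; set of 7 now {2, 3, 4, 6, 7, 8, 9, 10, 11, 12, 13, 14}
Set of 7: {2, 3, 4, 6, 7, 8, 9, 10, 11, 12, 13, 14}; 3 is a member.

Answer: yes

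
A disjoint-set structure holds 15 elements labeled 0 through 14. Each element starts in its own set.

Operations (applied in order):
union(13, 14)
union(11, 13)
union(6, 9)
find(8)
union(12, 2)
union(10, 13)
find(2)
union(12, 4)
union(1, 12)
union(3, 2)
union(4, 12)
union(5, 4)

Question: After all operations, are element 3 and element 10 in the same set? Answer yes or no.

Answer: no

Derivation:
Step 1: union(13, 14) -> merged; set of 13 now {13, 14}
Step 2: union(11, 13) -> merged; set of 11 now {11, 13, 14}
Step 3: union(6, 9) -> merged; set of 6 now {6, 9}
Step 4: find(8) -> no change; set of 8 is {8}
Step 5: union(12, 2) -> merged; set of 12 now {2, 12}
Step 6: union(10, 13) -> merged; set of 10 now {10, 11, 13, 14}
Step 7: find(2) -> no change; set of 2 is {2, 12}
Step 8: union(12, 4) -> merged; set of 12 now {2, 4, 12}
Step 9: union(1, 12) -> merged; set of 1 now {1, 2, 4, 12}
Step 10: union(3, 2) -> merged; set of 3 now {1, 2, 3, 4, 12}
Step 11: union(4, 12) -> already same set; set of 4 now {1, 2, 3, 4, 12}
Step 12: union(5, 4) -> merged; set of 5 now {1, 2, 3, 4, 5, 12}
Set of 3: {1, 2, 3, 4, 5, 12}; 10 is not a member.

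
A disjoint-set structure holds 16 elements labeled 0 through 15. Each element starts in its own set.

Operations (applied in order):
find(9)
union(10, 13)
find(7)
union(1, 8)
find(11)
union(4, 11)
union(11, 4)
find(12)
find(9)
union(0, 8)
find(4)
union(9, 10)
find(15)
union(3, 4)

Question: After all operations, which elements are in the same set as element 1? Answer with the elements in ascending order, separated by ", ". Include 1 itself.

Answer: 0, 1, 8

Derivation:
Step 1: find(9) -> no change; set of 9 is {9}
Step 2: union(10, 13) -> merged; set of 10 now {10, 13}
Step 3: find(7) -> no change; set of 7 is {7}
Step 4: union(1, 8) -> merged; set of 1 now {1, 8}
Step 5: find(11) -> no change; set of 11 is {11}
Step 6: union(4, 11) -> merged; set of 4 now {4, 11}
Step 7: union(11, 4) -> already same set; set of 11 now {4, 11}
Step 8: find(12) -> no change; set of 12 is {12}
Step 9: find(9) -> no change; set of 9 is {9}
Step 10: union(0, 8) -> merged; set of 0 now {0, 1, 8}
Step 11: find(4) -> no change; set of 4 is {4, 11}
Step 12: union(9, 10) -> merged; set of 9 now {9, 10, 13}
Step 13: find(15) -> no change; set of 15 is {15}
Step 14: union(3, 4) -> merged; set of 3 now {3, 4, 11}
Component of 1: {0, 1, 8}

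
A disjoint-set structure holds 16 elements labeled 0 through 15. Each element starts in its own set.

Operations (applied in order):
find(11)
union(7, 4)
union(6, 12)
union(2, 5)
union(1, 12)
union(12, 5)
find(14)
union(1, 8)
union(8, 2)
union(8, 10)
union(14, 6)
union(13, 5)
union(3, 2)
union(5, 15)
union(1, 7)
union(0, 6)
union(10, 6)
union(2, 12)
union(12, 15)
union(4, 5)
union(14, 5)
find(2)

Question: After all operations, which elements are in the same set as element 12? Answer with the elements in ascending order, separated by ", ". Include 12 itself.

Answer: 0, 1, 2, 3, 4, 5, 6, 7, 8, 10, 12, 13, 14, 15

Derivation:
Step 1: find(11) -> no change; set of 11 is {11}
Step 2: union(7, 4) -> merged; set of 7 now {4, 7}
Step 3: union(6, 12) -> merged; set of 6 now {6, 12}
Step 4: union(2, 5) -> merged; set of 2 now {2, 5}
Step 5: union(1, 12) -> merged; set of 1 now {1, 6, 12}
Step 6: union(12, 5) -> merged; set of 12 now {1, 2, 5, 6, 12}
Step 7: find(14) -> no change; set of 14 is {14}
Step 8: union(1, 8) -> merged; set of 1 now {1, 2, 5, 6, 8, 12}
Step 9: union(8, 2) -> already same set; set of 8 now {1, 2, 5, 6, 8, 12}
Step 10: union(8, 10) -> merged; set of 8 now {1, 2, 5, 6, 8, 10, 12}
Step 11: union(14, 6) -> merged; set of 14 now {1, 2, 5, 6, 8, 10, 12, 14}
Step 12: union(13, 5) -> merged; set of 13 now {1, 2, 5, 6, 8, 10, 12, 13, 14}
Step 13: union(3, 2) -> merged; set of 3 now {1, 2, 3, 5, 6, 8, 10, 12, 13, 14}
Step 14: union(5, 15) -> merged; set of 5 now {1, 2, 3, 5, 6, 8, 10, 12, 13, 14, 15}
Step 15: union(1, 7) -> merged; set of 1 now {1, 2, 3, 4, 5, 6, 7, 8, 10, 12, 13, 14, 15}
Step 16: union(0, 6) -> merged; set of 0 now {0, 1, 2, 3, 4, 5, 6, 7, 8, 10, 12, 13, 14, 15}
Step 17: union(10, 6) -> already same set; set of 10 now {0, 1, 2, 3, 4, 5, 6, 7, 8, 10, 12, 13, 14, 15}
Step 18: union(2, 12) -> already same set; set of 2 now {0, 1, 2, 3, 4, 5, 6, 7, 8, 10, 12, 13, 14, 15}
Step 19: union(12, 15) -> already same set; set of 12 now {0, 1, 2, 3, 4, 5, 6, 7, 8, 10, 12, 13, 14, 15}
Step 20: union(4, 5) -> already same set; set of 4 now {0, 1, 2, 3, 4, 5, 6, 7, 8, 10, 12, 13, 14, 15}
Step 21: union(14, 5) -> already same set; set of 14 now {0, 1, 2, 3, 4, 5, 6, 7, 8, 10, 12, 13, 14, 15}
Step 22: find(2) -> no change; set of 2 is {0, 1, 2, 3, 4, 5, 6, 7, 8, 10, 12, 13, 14, 15}
Component of 12: {0, 1, 2, 3, 4, 5, 6, 7, 8, 10, 12, 13, 14, 15}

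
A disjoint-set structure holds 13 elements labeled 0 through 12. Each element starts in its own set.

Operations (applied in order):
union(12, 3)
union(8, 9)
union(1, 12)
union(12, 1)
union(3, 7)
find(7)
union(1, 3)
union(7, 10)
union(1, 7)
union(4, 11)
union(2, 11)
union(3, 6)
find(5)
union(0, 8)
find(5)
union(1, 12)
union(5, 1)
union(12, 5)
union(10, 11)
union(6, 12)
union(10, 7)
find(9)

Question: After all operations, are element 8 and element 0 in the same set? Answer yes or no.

Answer: yes

Derivation:
Step 1: union(12, 3) -> merged; set of 12 now {3, 12}
Step 2: union(8, 9) -> merged; set of 8 now {8, 9}
Step 3: union(1, 12) -> merged; set of 1 now {1, 3, 12}
Step 4: union(12, 1) -> already same set; set of 12 now {1, 3, 12}
Step 5: union(3, 7) -> merged; set of 3 now {1, 3, 7, 12}
Step 6: find(7) -> no change; set of 7 is {1, 3, 7, 12}
Step 7: union(1, 3) -> already same set; set of 1 now {1, 3, 7, 12}
Step 8: union(7, 10) -> merged; set of 7 now {1, 3, 7, 10, 12}
Step 9: union(1, 7) -> already same set; set of 1 now {1, 3, 7, 10, 12}
Step 10: union(4, 11) -> merged; set of 4 now {4, 11}
Step 11: union(2, 11) -> merged; set of 2 now {2, 4, 11}
Step 12: union(3, 6) -> merged; set of 3 now {1, 3, 6, 7, 10, 12}
Step 13: find(5) -> no change; set of 5 is {5}
Step 14: union(0, 8) -> merged; set of 0 now {0, 8, 9}
Step 15: find(5) -> no change; set of 5 is {5}
Step 16: union(1, 12) -> already same set; set of 1 now {1, 3, 6, 7, 10, 12}
Step 17: union(5, 1) -> merged; set of 5 now {1, 3, 5, 6, 7, 10, 12}
Step 18: union(12, 5) -> already same set; set of 12 now {1, 3, 5, 6, 7, 10, 12}
Step 19: union(10, 11) -> merged; set of 10 now {1, 2, 3, 4, 5, 6, 7, 10, 11, 12}
Step 20: union(6, 12) -> already same set; set of 6 now {1, 2, 3, 4, 5, 6, 7, 10, 11, 12}
Step 21: union(10, 7) -> already same set; set of 10 now {1, 2, 3, 4, 5, 6, 7, 10, 11, 12}
Step 22: find(9) -> no change; set of 9 is {0, 8, 9}
Set of 8: {0, 8, 9}; 0 is a member.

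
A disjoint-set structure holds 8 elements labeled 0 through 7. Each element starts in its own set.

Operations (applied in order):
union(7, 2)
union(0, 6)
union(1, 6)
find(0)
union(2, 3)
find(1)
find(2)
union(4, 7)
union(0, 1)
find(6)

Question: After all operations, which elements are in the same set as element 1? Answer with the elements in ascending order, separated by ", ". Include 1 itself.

Step 1: union(7, 2) -> merged; set of 7 now {2, 7}
Step 2: union(0, 6) -> merged; set of 0 now {0, 6}
Step 3: union(1, 6) -> merged; set of 1 now {0, 1, 6}
Step 4: find(0) -> no change; set of 0 is {0, 1, 6}
Step 5: union(2, 3) -> merged; set of 2 now {2, 3, 7}
Step 6: find(1) -> no change; set of 1 is {0, 1, 6}
Step 7: find(2) -> no change; set of 2 is {2, 3, 7}
Step 8: union(4, 7) -> merged; set of 4 now {2, 3, 4, 7}
Step 9: union(0, 1) -> already same set; set of 0 now {0, 1, 6}
Step 10: find(6) -> no change; set of 6 is {0, 1, 6}
Component of 1: {0, 1, 6}

Answer: 0, 1, 6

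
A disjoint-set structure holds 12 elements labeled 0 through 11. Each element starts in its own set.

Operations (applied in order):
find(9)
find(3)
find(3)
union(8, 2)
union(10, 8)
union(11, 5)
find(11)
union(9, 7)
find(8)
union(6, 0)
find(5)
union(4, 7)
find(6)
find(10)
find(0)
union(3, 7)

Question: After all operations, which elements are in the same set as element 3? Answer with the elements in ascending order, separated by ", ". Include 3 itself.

Step 1: find(9) -> no change; set of 9 is {9}
Step 2: find(3) -> no change; set of 3 is {3}
Step 3: find(3) -> no change; set of 3 is {3}
Step 4: union(8, 2) -> merged; set of 8 now {2, 8}
Step 5: union(10, 8) -> merged; set of 10 now {2, 8, 10}
Step 6: union(11, 5) -> merged; set of 11 now {5, 11}
Step 7: find(11) -> no change; set of 11 is {5, 11}
Step 8: union(9, 7) -> merged; set of 9 now {7, 9}
Step 9: find(8) -> no change; set of 8 is {2, 8, 10}
Step 10: union(6, 0) -> merged; set of 6 now {0, 6}
Step 11: find(5) -> no change; set of 5 is {5, 11}
Step 12: union(4, 7) -> merged; set of 4 now {4, 7, 9}
Step 13: find(6) -> no change; set of 6 is {0, 6}
Step 14: find(10) -> no change; set of 10 is {2, 8, 10}
Step 15: find(0) -> no change; set of 0 is {0, 6}
Step 16: union(3, 7) -> merged; set of 3 now {3, 4, 7, 9}
Component of 3: {3, 4, 7, 9}

Answer: 3, 4, 7, 9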